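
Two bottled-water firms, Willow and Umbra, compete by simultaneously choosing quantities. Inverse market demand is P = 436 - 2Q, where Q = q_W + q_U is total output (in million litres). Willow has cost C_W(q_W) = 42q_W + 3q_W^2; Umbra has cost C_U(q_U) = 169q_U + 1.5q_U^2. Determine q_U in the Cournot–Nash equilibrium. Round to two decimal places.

Willow's profit: π_W = (436 - 2Q)q_W - (42q_W + 3q_W²). Setting ∂π_W/∂q_W = 0: 394 - 10q_W - 2(q_U) = 0.
Umbra's profit: π_U = (436 - 2Q)q_U - (169q_U + (3/2)q_U²). Setting ∂π_U/∂q_U = 0: 267 - 7q_U - 2(q_W) = 0.
Rearranging gives the reaction functions q_W = (394 - 2q_U)/10 and q_U = (267 - 2q_W)/7.
Solving the pair: q_W = 1112/33, q_U = 941/33.

28.52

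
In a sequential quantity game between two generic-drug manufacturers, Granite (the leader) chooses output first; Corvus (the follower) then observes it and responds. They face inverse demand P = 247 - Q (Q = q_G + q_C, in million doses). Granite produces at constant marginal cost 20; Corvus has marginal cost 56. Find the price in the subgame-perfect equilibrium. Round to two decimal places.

The follower Corvus best-responds to any q_G: π_C = (247 - Q)q_C - 56q_C.
∂π_C/∂q_C = 191 - q_G - 2q_C = 0 gives the reaction function q_C = (191 - q_G)/2.
The leader anticipates this reaction. Substituting into P = 247 - Q gives P = 303/2 - (1/2)q_G, so π_G = (303/2 - (1/2)q_G)q_G - 20q_G.
Leader FOC: 263/2 - q_G = 0, so q_G = 263/2.
Then q_C = (191 - 263/2)/2 = 119/4.
Total output Q = 645/4, so price P = 247 - 645/4 = 343/4.

85.75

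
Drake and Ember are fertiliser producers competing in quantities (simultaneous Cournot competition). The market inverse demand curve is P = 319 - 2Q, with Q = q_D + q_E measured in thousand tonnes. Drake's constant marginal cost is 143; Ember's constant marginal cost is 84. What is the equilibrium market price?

182

Drake's profit: π_D = (319 - 2Q)q_D - (143q_D). Setting ∂π_D/∂q_D = 0: 176 - 4q_D - 2(q_E) = 0.
Ember's first-order condition: 235 - 4q_E - 2(q_D) = 0.
Best responses: q_D = (176 - 2q_E)/4, q_E = (235 - 2q_D)/4.
Solving the pair: q_D = 39/2, q_E = 49.
Total output Q = 137/2, so price P = 319 - 2·(137/2) = 182.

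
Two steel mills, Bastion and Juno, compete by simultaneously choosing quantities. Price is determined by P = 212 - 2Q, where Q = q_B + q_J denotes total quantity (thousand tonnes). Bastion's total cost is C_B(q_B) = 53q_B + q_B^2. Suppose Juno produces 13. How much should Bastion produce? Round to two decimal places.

22.17

With the rival's output fixed at 13, Bastion's profit is π_B = (212 - 2·13 - 2q_B)q_B - (53q_B + q_B²) = (186 - 2q_B)q_B - (53q_B + q_B²).
∂π_B/∂q_B = 133 - 6q_B = 0, so q_B = 133/6.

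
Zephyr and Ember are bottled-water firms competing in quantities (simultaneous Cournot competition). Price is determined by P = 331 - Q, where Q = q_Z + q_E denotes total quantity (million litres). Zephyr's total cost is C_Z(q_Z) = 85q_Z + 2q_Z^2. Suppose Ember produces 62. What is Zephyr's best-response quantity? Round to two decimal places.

30.67

With the rival's output fixed at 62, Zephyr's profit is π_Z = (331 - 62 - q_Z)q_Z - (85q_Z + 2q_Z²) = (269 - q_Z)q_Z - (85q_Z + 2q_Z²).
∂π_Z/∂q_Z = 184 - 6q_Z = 0, so q_Z = 92/3.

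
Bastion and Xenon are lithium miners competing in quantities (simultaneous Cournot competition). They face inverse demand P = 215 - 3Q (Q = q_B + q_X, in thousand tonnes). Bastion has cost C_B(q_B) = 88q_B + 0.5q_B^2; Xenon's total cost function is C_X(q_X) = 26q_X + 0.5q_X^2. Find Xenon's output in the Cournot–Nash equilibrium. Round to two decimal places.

23.55

Bastion's profit: π_B = (215 - 3Q)q_B - (88q_B + (1/2)q_B²). Setting ∂π_B/∂q_B = 0: 127 - 7q_B - 3(q_X) = 0.
Xenon's first-order condition: 189 - 7q_X - 3(q_B) = 0.
So q_B = (127 - 3q_X)/7 and q_X = (189 - 3q_B)/7.
Substituting one into the other gives q_B = 161/20 and q_X = 471/20.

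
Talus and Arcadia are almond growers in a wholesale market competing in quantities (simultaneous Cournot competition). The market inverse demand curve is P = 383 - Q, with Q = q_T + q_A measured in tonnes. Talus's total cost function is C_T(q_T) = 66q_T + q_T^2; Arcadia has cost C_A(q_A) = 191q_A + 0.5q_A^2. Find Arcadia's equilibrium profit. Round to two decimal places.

2521.50

Talus's profit: π_T = (383 - Q)q_T - (66q_T + q_T²). Setting ∂π_T/∂q_T = 0: 317 - 4q_T - (q_A) = 0.
Arcadia's first-order condition: 192 - 3q_A - (q_T) = 0.
Best responses: q_T = (317 - q_A)/4, q_A = (192 - q_T)/3.
Substituting one into the other gives q_T = 69 and q_A = 41.
Price P = 383 - 110 = 273.
Arcadia's profit: 273·41 - 191·41 - (1/2)·41² = 2521.5000.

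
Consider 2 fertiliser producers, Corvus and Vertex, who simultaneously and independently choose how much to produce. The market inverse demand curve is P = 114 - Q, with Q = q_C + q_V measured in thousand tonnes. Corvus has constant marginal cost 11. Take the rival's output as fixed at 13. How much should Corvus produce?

With the rival's output fixed at 13, Corvus's profit is π_C = (114 - 13 - q_C)q_C - (11q_C) = (101 - q_C)q_C - (11q_C).
∂π_C/∂q_C = 90 - 2q_C = 0, so q_C = 45.

45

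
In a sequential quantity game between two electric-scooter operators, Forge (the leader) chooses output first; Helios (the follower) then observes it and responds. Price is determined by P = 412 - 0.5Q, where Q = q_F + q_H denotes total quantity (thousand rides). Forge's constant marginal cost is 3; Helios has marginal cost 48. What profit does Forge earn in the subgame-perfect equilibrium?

51529

Solve by backward induction. Given q_F, the follower Helios maximises π_H = (412 - (1/2)q_F - (1/2)q_H)q_H - 48q_H.
Follower FOC: 364 - (1/2)q_F - q_H = 0, so q_H(q_F) = (364 - (1/2)q_F).
Forge substitutes q_H(q_F) into its own profit: π_F = q_F(412 - (1/2)q_F - (364 - (1/2)q_F)/2) - 3q_F = (230 - (1/4)q_F)q_F - 3q_F.
The leader's first-order condition 227 - (1/2)q_F = 0 yields q_F = 454.
Then q_H = (364 - (1/2)·454) = 137.
Price P = 412 - (1/2)·591 = 233/2.
Forge's profit: (233/2 - 3)·454 = 51529.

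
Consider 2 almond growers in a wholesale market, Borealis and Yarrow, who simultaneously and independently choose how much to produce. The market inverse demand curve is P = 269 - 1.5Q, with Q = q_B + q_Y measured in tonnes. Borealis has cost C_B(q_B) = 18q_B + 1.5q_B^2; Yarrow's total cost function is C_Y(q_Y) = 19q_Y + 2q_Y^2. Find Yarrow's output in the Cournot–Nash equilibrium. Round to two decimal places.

Borealis's profit: π_B = (269 - 1.5Q)q_B - (18q_B + (3/2)q_B²). Setting ∂π_B/∂q_B = 0: 251 - 6q_B - (3/2)(q_Y) = 0.
Yarrow's first-order condition: 250 - 7q_Y - (3/2)(q_B) = 0.
So q_B = (251 - (3/2)q_Y)/6 and q_Y = (250 - (3/2)q_B)/7.
Substituting one into the other gives q_B = 34.7673 and q_Y = 1498/53.

28.26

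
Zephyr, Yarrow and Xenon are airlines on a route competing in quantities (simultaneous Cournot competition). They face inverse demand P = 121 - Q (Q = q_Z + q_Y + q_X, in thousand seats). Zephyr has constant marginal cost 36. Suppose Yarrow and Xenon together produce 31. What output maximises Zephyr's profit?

27

With rivals' combined output fixed at 31, Zephyr's profit is π_Z = (121 - 31 - q_Z)q_Z - (36q_Z) = (90 - q_Z)q_Z - (36q_Z).
∂π_Z/∂q_Z = 54 - 2q_Z = 0, so q_Z = 27.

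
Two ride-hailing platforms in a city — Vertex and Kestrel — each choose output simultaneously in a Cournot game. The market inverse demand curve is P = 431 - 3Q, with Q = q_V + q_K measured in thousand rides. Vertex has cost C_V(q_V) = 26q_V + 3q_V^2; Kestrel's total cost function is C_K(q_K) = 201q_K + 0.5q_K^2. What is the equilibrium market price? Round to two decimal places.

Vertex's profit: π_V = (431 - 3Q)q_V - (26q_V + 3q_V²). Setting ∂π_V/∂q_V = 0: 405 - 12q_V - 3(q_K) = 0.
Kestrel's profit: π_K = (431 - 3Q)q_K - (201q_K + (1/2)q_K²). Setting ∂π_K/∂q_K = 0: 230 - 7q_K - 3(q_V) = 0.
Rearranging gives the reaction functions q_V = (405 - 3q_K)/12 and q_K = (230 - 3q_V)/7.
Solving the pair: q_V = 143/5, q_K = 103/5.
Total output Q = 246/5, so price P = 431 - 3·(246/5) = 1417/5.

283.40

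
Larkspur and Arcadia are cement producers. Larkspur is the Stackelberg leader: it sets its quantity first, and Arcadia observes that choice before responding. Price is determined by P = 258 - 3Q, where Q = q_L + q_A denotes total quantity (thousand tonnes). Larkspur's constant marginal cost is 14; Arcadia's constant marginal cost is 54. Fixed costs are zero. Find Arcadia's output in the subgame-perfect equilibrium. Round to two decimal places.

10.33

Solve by backward induction. Given q_L, the follower Arcadia maximises π_A = (258 - 3q_L - 3q_A)q_A - 54q_A.
Setting the follower's marginal profit to zero, 204 - 3q_L - 6q_A = 0, i.e. q_A = (204 - 3q_L)/6.
Larkspur substitutes q_A(q_L) into its own profit: π_L = q_L(258 - 3q_L - (204 - 3q_L)/2) - 14q_L = (156 - (3/2)q_L)q_L - 14q_L.
Maximising: ∂π_L/∂q_L = 142 - 3q_L = 0, giving q_L = 142/3.
Then q_A = (204 - 3·(142/3))/6 = 31/3.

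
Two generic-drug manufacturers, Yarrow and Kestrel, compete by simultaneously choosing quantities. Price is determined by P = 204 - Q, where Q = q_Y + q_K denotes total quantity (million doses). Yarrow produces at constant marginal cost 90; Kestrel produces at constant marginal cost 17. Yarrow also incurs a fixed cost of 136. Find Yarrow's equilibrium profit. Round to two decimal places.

Yarrow's profit: π_Y = (204 - Q)q_Y - (90q_Y). Setting ∂π_Y/∂q_Y = 0: 114 - 2q_Y - (q_K) = 0.
Kestrel's first-order condition: 187 - 2q_K - (q_Y) = 0.
Best responses: q_Y = (114 - q_K)/2, q_K = (187 - q_Y)/2.
Substituting one into the other gives q_Y = 41/3 and q_K = 260/3.
Price P = 204 - 301/3 = 311/3.
Yarrow's profit: (311/3 - 90)·(41/3) - 136 = 457/9.

50.78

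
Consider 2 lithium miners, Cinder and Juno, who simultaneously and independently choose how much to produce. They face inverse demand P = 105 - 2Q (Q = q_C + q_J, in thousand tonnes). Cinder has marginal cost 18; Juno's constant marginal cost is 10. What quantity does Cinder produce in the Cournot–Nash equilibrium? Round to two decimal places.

13.17

Cinder's profit: π_C = (105 - 2Q)q_C - (18q_C). Setting ∂π_C/∂q_C = 0: 87 - 4q_C - 2(q_J) = 0.
Juno's first-order condition: 95 - 4q_J - 2(q_C) = 0.
So q_C = (87 - 2q_J)/4 and q_J = (95 - 2q_C)/4.
Solving the pair: q_C = 79/6, q_J = 103/6.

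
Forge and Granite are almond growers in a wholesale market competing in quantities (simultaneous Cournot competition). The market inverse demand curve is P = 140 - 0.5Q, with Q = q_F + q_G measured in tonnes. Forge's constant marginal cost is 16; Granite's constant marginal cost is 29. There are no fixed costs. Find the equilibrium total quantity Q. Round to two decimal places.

Forge's profit: π_F = (140 - 0.5Q)q_F - (16q_F). Setting ∂π_F/∂q_F = 0: 124 - q_F - (1/2)(q_G) = 0.
Granite's first-order condition: 111 - q_G - (1/2)(q_F) = 0.
Rearranging gives the reaction functions q_F = (124 - (1/2)q_G) and q_G = (111 - (1/2)q_F).
Solving the pair: q_F = 274/3, q_G = 196/3.
Total output Q = 274/3 + 196/3 = 470/3.

156.67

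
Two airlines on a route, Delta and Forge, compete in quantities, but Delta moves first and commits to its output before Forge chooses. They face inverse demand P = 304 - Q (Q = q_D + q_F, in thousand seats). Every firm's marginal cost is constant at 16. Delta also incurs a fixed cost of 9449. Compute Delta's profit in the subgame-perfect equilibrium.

The follower Forge best-responds to any q_D: π_F = (304 - Q)q_F - 16q_F.
Follower FOC: 288 - q_D - 2q_F = 0, so q_F(q_D) = (288 - q_D)/2.
Delta substitutes q_F(q_D) into its own profit: π_D = q_D(304 - q_D - (288 - q_D)/2) - 16q_D = (160 - (1/2)q_D)q_D - 16q_D.
The leader's first-order condition 144 - q_D = 0 yields q_D = 144.
Then q_F = (288 - 144)/2 = 72.
Price P = 304 - 216 = 88.
Delta's profit: (88 - 16)·144 - 9449 = 919.

919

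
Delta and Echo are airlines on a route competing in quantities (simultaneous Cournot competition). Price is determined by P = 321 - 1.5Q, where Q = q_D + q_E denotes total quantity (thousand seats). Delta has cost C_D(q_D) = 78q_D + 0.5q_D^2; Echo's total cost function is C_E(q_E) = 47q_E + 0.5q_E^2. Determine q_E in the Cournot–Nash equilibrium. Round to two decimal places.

53.20

Delta's profit: π_D = (321 - 1.5Q)q_D - (78q_D + (1/2)q_D²). Setting ∂π_D/∂q_D = 0: 243 - 4q_D - (3/2)(q_E) = 0.
Echo's first-order condition: 274 - 4q_E - (3/2)(q_D) = 0.
So q_D = (243 - (3/2)q_E)/4 and q_E = (274 - (3/2)q_D)/4.
Substituting one into the other gives q_D = 204/5 and q_E = 266/5.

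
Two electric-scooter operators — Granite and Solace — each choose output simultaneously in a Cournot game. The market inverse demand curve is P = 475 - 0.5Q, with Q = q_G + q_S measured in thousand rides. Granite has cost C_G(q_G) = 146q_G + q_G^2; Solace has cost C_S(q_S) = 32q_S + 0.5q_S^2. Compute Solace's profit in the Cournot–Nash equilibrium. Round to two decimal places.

Granite's profit: π_G = (475 - 0.5Q)q_G - (146q_G + q_G²). Setting ∂π_G/∂q_G = 0: 329 - 3q_G - (1/2)(q_S) = 0.
Solace's profit: π_S = (475 - 0.5Q)q_S - (32q_S + (1/2)q_S²). Setting ∂π_S/∂q_S = 0: 443 - 2q_S - (1/2)(q_G) = 0.
Rearranging gives the reaction functions q_G = (329 - (1/2)q_S)/3 and q_S = (443 - (1/2)q_G)/2.
Solving the pair: q_G = 1746/23, q_S = 202.5217.
Price P = 475 - (1/2)·278.4348 = 335.7826.
Solace's profit: 335.7826·202.5217 - 32·202.5217 - (1/2)·202.5217² = 41015.0548.

41015.05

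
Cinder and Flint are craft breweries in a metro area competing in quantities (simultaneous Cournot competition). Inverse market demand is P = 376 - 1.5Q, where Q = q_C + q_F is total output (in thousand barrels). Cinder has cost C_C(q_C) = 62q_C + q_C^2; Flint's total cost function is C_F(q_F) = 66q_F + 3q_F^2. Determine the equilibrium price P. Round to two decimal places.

Cinder's profit: π_C = (376 - 1.5Q)q_C - (62q_C + q_C²). Setting ∂π_C/∂q_C = 0: 314 - 5q_C - (3/2)(q_F) = 0.
Flint's profit: π_F = (376 - 1.5Q)q_F - (66q_F + 3q_F²). Setting ∂π_F/∂q_F = 0: 310 - 9q_F - (3/2)(q_C) = 0.
Best responses: q_C = (314 - (3/2)q_F)/5, q_F = (310 - (3/2)q_C)/9.
Solving the pair: q_C = 55.2281, q_F = 25.2398.
Total output Q = 80.4678, so price P = 376 - (3/2)·80.4678 = 255.2982.

255.30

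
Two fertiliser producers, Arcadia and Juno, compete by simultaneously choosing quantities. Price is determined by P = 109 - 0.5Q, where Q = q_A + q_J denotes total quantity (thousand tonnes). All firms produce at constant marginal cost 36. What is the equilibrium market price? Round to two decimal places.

60.33

Each firm earns π_i = (109 - 0.5Q)q_i - 36q_i.
First-order condition (treating rivals' output as given): 73 - q_i - (1/2)q_j = 0.
By symmetry each firm produces the same amount; substituting q_j = q_i yields q_i = 73/(3/2) = 146/3.
Total output Q = 292/3, so price P = 109 - (1/2)·(292/3) = 181/3.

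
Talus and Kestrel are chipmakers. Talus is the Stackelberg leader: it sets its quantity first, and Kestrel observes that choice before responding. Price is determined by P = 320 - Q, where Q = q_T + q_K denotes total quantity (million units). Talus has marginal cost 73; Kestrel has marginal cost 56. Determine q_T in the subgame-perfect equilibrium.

The follower Kestrel best-responds to any q_T: π_K = (320 - Q)q_K - 56q_K.
Follower FOC: 264 - q_T - 2q_K = 0, so q_K(q_T) = (264 - q_T)/2.
The leader anticipates this reaction. Substituting into P = 320 - Q gives P = 188 - (1/2)q_T, so π_T = (188 - (1/2)q_T)q_T - 73q_T.
Maximising: ∂π_T/∂q_T = 115 - q_T = 0, giving q_T = 115.
Then q_K = (264 - 115)/2 = 149/2.

115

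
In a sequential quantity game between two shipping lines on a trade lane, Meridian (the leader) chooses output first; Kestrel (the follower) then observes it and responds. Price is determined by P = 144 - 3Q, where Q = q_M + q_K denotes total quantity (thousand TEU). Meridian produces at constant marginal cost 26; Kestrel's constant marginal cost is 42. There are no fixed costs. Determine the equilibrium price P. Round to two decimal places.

59.50

Solve by backward induction. Given q_M, the follower Kestrel maximises π_K = (144 - 3q_M - 3q_K)q_K - 42q_K.
Setting the follower's marginal profit to zero, 102 - 3q_M - 6q_K = 0, i.e. q_K = (102 - 3q_M)/6.
The leader anticipates this reaction. Substituting into P = 144 - 3Q gives P = 93 - (3/2)q_M, so π_M = (93 - (3/2)q_M)q_M - 26q_M.
Maximising: ∂π_M/∂q_M = 67 - 3q_M = 0, giving q_M = 67/3.
Then q_K = (102 - 3·(67/3))/6 = 35/6.
Total output Q = 169/6, so price P = 144 - 3·(169/6) = 119/2.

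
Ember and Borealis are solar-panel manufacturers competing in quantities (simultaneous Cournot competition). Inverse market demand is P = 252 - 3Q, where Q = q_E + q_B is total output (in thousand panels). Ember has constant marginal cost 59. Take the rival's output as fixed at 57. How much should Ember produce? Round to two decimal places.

3.67

With the rival's output fixed at 57, Ember's profit is π_E = (252 - 3·57 - 3q_E)q_E - (59q_E) = (81 - 3q_E)q_E - (59q_E).
∂π_E/∂q_E = 22 - 6q_E = 0, so q_E = 11/3.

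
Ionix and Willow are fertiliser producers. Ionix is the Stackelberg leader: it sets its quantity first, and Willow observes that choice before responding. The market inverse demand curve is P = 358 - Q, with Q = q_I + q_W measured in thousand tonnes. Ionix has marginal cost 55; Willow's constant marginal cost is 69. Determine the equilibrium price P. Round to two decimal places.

Solve by backward induction. Given q_I, the follower Willow maximises π_W = (358 - q_I - q_W)q_W - 69q_W.
Follower FOC: 289 - q_I - 2q_W = 0, so q_W(q_I) = (289 - q_I)/2.
Ionix substitutes q_W(q_I) into its own profit: π_I = q_I(358 - q_I - (289 - q_I)/2) - 55q_I = (427/2 - (1/2)q_I)q_I - 55q_I.
The leader's first-order condition 317/2 - q_I = 0 yields q_I = 317/2.
Then q_W = (289 - 317/2)/2 = 261/4.
Total output Q = 895/4, so price P = 358 - 895/4 = 537/4.

134.25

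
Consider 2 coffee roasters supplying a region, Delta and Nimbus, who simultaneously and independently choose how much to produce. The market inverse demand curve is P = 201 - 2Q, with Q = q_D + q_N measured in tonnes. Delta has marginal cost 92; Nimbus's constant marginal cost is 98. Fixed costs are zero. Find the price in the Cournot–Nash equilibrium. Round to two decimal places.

Delta's profit: π_D = (201 - 2Q)q_D - (92q_D). Setting ∂π_D/∂q_D = 0: 109 - 4q_D - 2(q_N) = 0.
Nimbus's first-order condition: 103 - 4q_N - 2(q_D) = 0.
Best responses: q_D = (109 - 2q_N)/4, q_N = (103 - 2q_D)/4.
Solving the pair: q_D = 115/6, q_N = 97/6.
Total output Q = 106/3, so price P = 201 - 2·(106/3) = 391/3.

130.33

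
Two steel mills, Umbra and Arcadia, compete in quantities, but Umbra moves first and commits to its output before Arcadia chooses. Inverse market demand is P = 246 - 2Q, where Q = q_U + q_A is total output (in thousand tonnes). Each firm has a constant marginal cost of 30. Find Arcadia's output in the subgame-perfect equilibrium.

27

Solve by backward induction. Given q_U, the follower Arcadia maximises π_A = (246 - 2q_U - 2q_A)q_A - 30q_A.
Follower FOC: 216 - 2q_U - 4q_A = 0, so q_A(q_U) = (216 - 2q_U)/4.
The leader anticipates this reaction. Substituting into P = 246 - 2Q gives P = 138 - q_U, so π_U = (138 - q_U)q_U - 30q_U.
The leader's first-order condition 108 - 2q_U = 0 yields q_U = 54.
Then q_A = (216 - 2·54)/4 = 27.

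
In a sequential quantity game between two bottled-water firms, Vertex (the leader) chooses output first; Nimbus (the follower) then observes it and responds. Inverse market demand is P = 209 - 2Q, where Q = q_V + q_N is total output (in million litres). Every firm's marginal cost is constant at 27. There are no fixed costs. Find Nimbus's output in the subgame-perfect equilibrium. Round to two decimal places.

The follower Nimbus best-responds to any q_V: π_N = (209 - 2Q)q_N - 27q_N.
∂π_N/∂q_N = 182 - 2q_V - 4q_N = 0 gives the reaction function q_N = (182 - 2q_V)/4.
Vertex substitutes q_N(q_V) into its own profit: π_V = q_V(209 - 2q_V - (182 - 2q_V)/2) - 27q_V = (118 - q_V)q_V - 27q_V.
Leader FOC: 91 - 2q_V = 0, so q_V = 91/2.
Then q_N = (182 - 2·(91/2))/4 = 91/4.

22.75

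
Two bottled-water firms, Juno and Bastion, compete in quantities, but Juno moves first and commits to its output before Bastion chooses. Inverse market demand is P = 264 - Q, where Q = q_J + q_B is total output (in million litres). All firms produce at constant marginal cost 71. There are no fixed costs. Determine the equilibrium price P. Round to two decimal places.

119.25

Solve by backward induction. Given q_J, the follower Bastion maximises π_B = (264 - q_J - q_B)q_B - 71q_B.
∂π_B/∂q_B = 193 - q_J - 2q_B = 0 gives the reaction function q_B = (193 - q_J)/2.
Juno substitutes q_B(q_J) into its own profit: π_J = q_J(264 - q_J - (193 - q_J)/2) - 71q_J = (335/2 - (1/2)q_J)q_J - 71q_J.
The leader's first-order condition 193/2 - q_J = 0 yields q_J = 193/2.
Then q_B = (193 - 193/2)/2 = 193/4.
Total output Q = 579/4, so price P = 264 - 579/4 = 477/4.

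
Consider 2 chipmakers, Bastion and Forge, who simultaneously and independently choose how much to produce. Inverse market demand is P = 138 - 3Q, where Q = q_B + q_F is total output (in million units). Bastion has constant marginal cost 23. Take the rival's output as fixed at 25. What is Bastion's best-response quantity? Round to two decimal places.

With the rival's output fixed at 25, Bastion's profit is π_B = (138 - 3·25 - 3q_B)q_B - (23q_B) = (63 - 3q_B)q_B - (23q_B).
∂π_B/∂q_B = 40 - 6q_B = 0, so q_B = 20/3.

6.67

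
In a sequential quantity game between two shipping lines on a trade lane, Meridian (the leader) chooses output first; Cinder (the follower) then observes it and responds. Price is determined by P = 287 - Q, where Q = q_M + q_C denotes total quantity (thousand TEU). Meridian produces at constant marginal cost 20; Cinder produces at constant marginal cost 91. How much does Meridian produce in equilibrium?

169

Solve by backward induction. Given q_M, the follower Cinder maximises π_C = (287 - q_M - q_C)q_C - 91q_C.
∂π_C/∂q_C = 196 - q_M - 2q_C = 0 gives the reaction function q_C = (196 - q_M)/2.
The leader anticipates this reaction. Substituting into P = 287 - Q gives P = 189 - (1/2)q_M, so π_M = (189 - (1/2)q_M)q_M - 20q_M.
The leader's first-order condition 169 - q_M = 0 yields q_M = 169.
Then q_C = (196 - 169)/2 = 27/2.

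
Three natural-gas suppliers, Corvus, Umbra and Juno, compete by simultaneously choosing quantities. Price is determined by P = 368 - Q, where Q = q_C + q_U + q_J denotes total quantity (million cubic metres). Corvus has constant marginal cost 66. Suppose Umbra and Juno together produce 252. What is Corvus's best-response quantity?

With rivals' combined output fixed at 252, Corvus's profit is π_C = (368 - 252 - q_C)q_C - (66q_C) = (116 - q_C)q_C - (66q_C).
∂π_C/∂q_C = 50 - 2q_C = 0, so q_C = 25.

25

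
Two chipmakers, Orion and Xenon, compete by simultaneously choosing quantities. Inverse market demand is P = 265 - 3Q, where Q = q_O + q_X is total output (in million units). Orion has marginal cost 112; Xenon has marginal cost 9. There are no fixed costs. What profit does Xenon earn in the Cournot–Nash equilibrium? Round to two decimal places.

Orion's profit: π_O = (265 - 3Q)q_O - (112q_O). Setting ∂π_O/∂q_O = 0: 153 - 6q_O - 3(q_X) = 0.
Xenon's profit: π_X = (265 - 3Q)q_X - (9q_X). Setting ∂π_X/∂q_X = 0: 256 - 6q_X - 3(q_O) = 0.
Rearranging gives the reaction functions q_O = (153 - 3q_X)/6 and q_X = (256 - 3q_O)/6.
Solving the pair: q_O = 50/9, q_X = 359/9.
Price P = 265 - 3·(409/9) = 386/3.
Xenon's profit: (386/3 - 9)·(359/9) = 4773.3704.

4773.37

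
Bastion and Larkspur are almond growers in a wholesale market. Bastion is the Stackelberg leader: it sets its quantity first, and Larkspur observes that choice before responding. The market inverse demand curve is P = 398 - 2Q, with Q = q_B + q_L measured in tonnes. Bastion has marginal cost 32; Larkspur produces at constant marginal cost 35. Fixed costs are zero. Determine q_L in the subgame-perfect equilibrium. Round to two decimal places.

The follower Larkspur best-responds to any q_B: π_L = (398 - 2Q)q_L - 35q_L.
Setting the follower's marginal profit to zero, 363 - 2q_B - 4q_L = 0, i.e. q_L = (363 - 2q_B)/4.
The leader anticipates this reaction. Substituting into P = 398 - 2Q gives P = 433/2 - q_B, so π_B = (433/2 - q_B)q_B - 32q_B.
The leader's first-order condition 369/2 - 2q_B = 0 yields q_B = 369/4.
Then q_L = (363 - 2·(369/4))/4 = 357/8.

44.63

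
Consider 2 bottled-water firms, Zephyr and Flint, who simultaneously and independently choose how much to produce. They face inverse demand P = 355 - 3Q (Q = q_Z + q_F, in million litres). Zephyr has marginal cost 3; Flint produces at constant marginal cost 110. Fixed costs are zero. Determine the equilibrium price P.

156

Zephyr's profit: π_Z = (355 - 3Q)q_Z - (3q_Z). Setting ∂π_Z/∂q_Z = 0: 352 - 6q_Z - 3(q_F) = 0.
Flint's first-order condition: 245 - 6q_F - 3(q_Z) = 0.
Rearranging gives the reaction functions q_Z = (352 - 3q_F)/6 and q_F = (245 - 3q_Z)/6.
Solving the pair: q_Z = 51, q_F = 46/3.
Total output Q = 199/3, so price P = 355 - 3·(199/3) = 156.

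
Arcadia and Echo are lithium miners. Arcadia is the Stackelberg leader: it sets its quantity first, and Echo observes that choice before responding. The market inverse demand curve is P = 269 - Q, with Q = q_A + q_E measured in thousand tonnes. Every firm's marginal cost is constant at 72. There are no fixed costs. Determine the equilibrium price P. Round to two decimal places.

121.25

Solve by backward induction. Given q_A, the follower Echo maximises π_E = (269 - q_A - q_E)q_E - 72q_E.
Follower FOC: 197 - q_A - 2q_E = 0, so q_E(q_A) = (197 - q_A)/2.
Arcadia substitutes q_E(q_A) into its own profit: π_A = q_A(269 - q_A - (197 - q_A)/2) - 72q_A = (341/2 - (1/2)q_A)q_A - 72q_A.
Maximising: ∂π_A/∂q_A = 197/2 - q_A = 0, giving q_A = 197/2.
Then q_E = (197 - 197/2)/2 = 197/4.
Total output Q = 591/4, so price P = 269 - 591/4 = 485/4.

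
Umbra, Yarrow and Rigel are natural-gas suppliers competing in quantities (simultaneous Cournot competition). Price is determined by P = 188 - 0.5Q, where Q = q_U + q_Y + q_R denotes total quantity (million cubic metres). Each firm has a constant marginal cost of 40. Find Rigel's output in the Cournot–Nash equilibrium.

74

Each firm earns π_i = (188 - 0.5Q)q_i - 40q_i.
Setting ∂π_i/∂q_i = 0 with rivals' quantities fixed: 148 - q_i - (1/2)·Σ_{j≠i} q_j = 0.
By symmetry each firm produces the same amount; substituting Σ_{j≠i} q_j = 2q_i yields q_i = 148/2 = 74.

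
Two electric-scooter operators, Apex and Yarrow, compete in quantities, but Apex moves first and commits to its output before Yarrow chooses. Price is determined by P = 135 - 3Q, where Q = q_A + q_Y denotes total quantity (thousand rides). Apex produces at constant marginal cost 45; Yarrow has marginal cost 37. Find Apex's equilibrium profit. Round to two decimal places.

280.17

Solve by backward induction. Given q_A, the follower Yarrow maximises π_Y = (135 - 3q_A - 3q_Y)q_Y - 37q_Y.
Follower FOC: 98 - 3q_A - 6q_Y = 0, so q_Y(q_A) = (98 - 3q_A)/6.
The leader anticipates this reaction. Substituting into P = 135 - 3Q gives P = 86 - (3/2)q_A, so π_A = (86 - (3/2)q_A)q_A - 45q_A.
Leader FOC: 41 - 3q_A = 0, so q_A = 41/3.
Then q_Y = (98 - 3·(41/3))/6 = 19/2.
Price P = 135 - 3·(139/6) = 131/2.
Apex's profit: (131/2 - 45)·(41/3) = 1681/6.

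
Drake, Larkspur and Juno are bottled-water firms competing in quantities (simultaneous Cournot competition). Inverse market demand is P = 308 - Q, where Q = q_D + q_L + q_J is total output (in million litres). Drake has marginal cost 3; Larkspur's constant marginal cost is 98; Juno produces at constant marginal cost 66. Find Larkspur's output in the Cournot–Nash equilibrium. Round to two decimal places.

Drake's profit: π_D = (308 - Q)q_D - (3q_D). Setting ∂π_D/∂q_D = 0: 305 - 2q_D - (q_L + q_J) = 0.
Larkspur's profit: π_L = (308 - Q)q_L - (98q_L). Setting ∂π_L/∂q_L = 0: 210 - 2q_L - (q_D + q_J) = 0.
Juno's first-order condition: 242 - 2q_J - (q_D + q_L) = 0.
Adding the 3 first-order conditions: 757 − 4Q = 0, so Q = 757/4.
Back-substituting: q_D = (305 − 757/4) = 463/4, q_L = (210 − 757/4) = 83/4, q_J = (242 − 757/4) = 211/4.

20.75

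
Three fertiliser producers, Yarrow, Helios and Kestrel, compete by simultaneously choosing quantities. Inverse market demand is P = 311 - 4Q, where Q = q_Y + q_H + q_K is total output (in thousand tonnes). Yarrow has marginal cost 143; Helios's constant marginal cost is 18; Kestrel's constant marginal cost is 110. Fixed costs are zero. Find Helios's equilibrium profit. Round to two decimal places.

Yarrow's profit: π_Y = (311 - 4Q)q_Y - (143q_Y). Setting ∂π_Y/∂q_Y = 0: 168 - 8q_Y - 4(q_H + q_K) = 0.
Helios's first-order condition: 293 - 8q_H - 4(q_Y + q_K) = 0.
Kestrel's first-order condition: 201 - 8q_K - 4(q_Y + q_H) = 0.
Adding the 3 conditions: 662 − 8Q − 8Q = 0, i.e. Q = 331/8.
Back-substituting: q_Y = (168 − 331/2)/4 = 5/8, q_H = (293 − 331/2)/4 = 255/8, q_K = (201 − 331/2)/4 = 71/8.
Price P = 311 - 4·(331/8) = 291/2.
Helios's profit: (291/2 - 18)·(255/8) = 4064.0625.

4064.06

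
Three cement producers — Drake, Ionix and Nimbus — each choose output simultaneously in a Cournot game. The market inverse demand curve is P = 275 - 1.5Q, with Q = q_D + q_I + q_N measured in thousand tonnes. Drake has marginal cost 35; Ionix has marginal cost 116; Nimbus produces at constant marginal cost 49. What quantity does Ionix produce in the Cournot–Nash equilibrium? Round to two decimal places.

Drake's profit: π_D = (275 - 1.5Q)q_D - (35q_D). Setting ∂π_D/∂q_D = 0: 240 - 3q_D - (3/2)(q_I + q_N) = 0.
Ionix's profit: π_I = (275 - 1.5Q)q_I - (116q_I). Setting ∂π_I/∂q_I = 0: 159 - 3q_I - (3/2)(q_D + q_N) = 0.
Nimbus's first-order condition: 226 - 3q_N - (3/2)(q_D + q_I) = 0.
Summing all 3 equations gives 625 − 6Q = 0, hence Q = 625/6.
Back-substituting: q_D = (240 − 625/4)/(3/2) = 335/6, q_I = (159 − 625/4)/(3/2) = 11/6, q_N = (226 − 625/4)/(3/2) = 93/2.

1.83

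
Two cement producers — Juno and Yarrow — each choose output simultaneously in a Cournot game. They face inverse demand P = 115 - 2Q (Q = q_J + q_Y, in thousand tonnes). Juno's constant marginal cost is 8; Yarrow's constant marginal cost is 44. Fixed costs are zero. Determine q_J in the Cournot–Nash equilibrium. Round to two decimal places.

23.83

Juno's profit: π_J = (115 - 2Q)q_J - (8q_J). Setting ∂π_J/∂q_J = 0: 107 - 4q_J - 2(q_Y) = 0.
Yarrow's profit: π_Y = (115 - 2Q)q_Y - (44q_Y). Setting ∂π_Y/∂q_Y = 0: 71 - 4q_Y - 2(q_J) = 0.
So q_J = (107 - 2q_Y)/4 and q_Y = (71 - 2q_J)/4.
Substituting one into the other gives q_J = 143/6 and q_Y = 35/6.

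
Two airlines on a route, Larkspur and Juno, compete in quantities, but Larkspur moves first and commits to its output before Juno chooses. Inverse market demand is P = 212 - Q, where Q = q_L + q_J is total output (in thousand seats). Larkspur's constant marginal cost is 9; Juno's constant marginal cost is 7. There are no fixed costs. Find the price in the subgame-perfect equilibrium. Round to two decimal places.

Solve by backward induction. Given q_L, the follower Juno maximises π_J = (212 - q_L - q_J)q_J - 7q_J.
Follower FOC: 205 - q_L - 2q_J = 0, so q_J(q_L) = (205 - q_L)/2.
Larkspur substitutes q_J(q_L) into its own profit: π_L = q_L(212 - q_L - (205 - q_L)/2) - 9q_L = (219/2 - (1/2)q_L)q_L - 9q_L.
The leader's first-order condition 201/2 - q_L = 0 yields q_L = 201/2.
Then q_J = (205 - 201/2)/2 = 209/4.
Total output Q = 611/4, so price P = 212 - 611/4 = 237/4.

59.25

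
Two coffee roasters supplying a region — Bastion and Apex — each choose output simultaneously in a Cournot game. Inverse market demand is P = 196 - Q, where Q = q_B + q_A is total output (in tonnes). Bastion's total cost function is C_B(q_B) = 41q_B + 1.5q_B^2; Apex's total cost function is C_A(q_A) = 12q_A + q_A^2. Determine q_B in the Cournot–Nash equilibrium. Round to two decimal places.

Bastion's profit: π_B = (196 - Q)q_B - (41q_B + (3/2)q_B²). Setting ∂π_B/∂q_B = 0: 155 - 5q_B - (q_A) = 0.
Apex's first-order condition: 184 - 4q_A - (q_B) = 0.
Best responses: q_B = (155 - q_A)/5, q_A = (184 - q_B)/4.
Substituting one into the other gives q_B = 436/19 and q_A = 765/19.

22.95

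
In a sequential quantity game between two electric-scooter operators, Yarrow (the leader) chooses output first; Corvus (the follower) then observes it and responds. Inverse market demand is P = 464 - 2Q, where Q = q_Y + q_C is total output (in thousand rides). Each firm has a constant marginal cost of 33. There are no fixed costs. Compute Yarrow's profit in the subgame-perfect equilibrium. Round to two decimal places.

The follower Corvus best-responds to any q_Y: π_C = (464 - 2Q)q_C - 33q_C.
Setting the follower's marginal profit to zero, 431 - 2q_Y - 4q_C = 0, i.e. q_C = (431 - 2q_Y)/4.
Yarrow substitutes q_C(q_Y) into its own profit: π_Y = q_Y(464 - 2q_Y - (431 - 2q_Y)/2) - 33q_Y = (497/2 - q_Y)q_Y - 33q_Y.
Maximising: ∂π_Y/∂q_Y = 431/2 - 2q_Y = 0, giving q_Y = 431/4.
Then q_C = (431 - 2·(431/4))/4 = 431/8.
Price P = 464 - 2·(1293/8) = 563/4.
Yarrow's profit: (563/4 - 33)·(431/4) = 11610.0625.

11610.06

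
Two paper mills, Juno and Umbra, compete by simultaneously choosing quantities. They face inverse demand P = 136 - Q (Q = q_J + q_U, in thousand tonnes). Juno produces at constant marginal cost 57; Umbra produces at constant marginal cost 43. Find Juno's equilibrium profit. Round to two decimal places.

Juno's profit: π_J = (136 - Q)q_J - (57q_J). Setting ∂π_J/∂q_J = 0: 79 - 2q_J - (q_U) = 0.
Umbra's first-order condition: 93 - 2q_U - (q_J) = 0.
So q_J = (79 - q_U)/2 and q_U = (93 - q_J)/2.
Substituting one into the other gives q_J = 65/3 and q_U = 107/3.
Price P = 136 - 172/3 = 236/3.
Juno's profit: (236/3 - 57)·(65/3) = 469.4444.

469.44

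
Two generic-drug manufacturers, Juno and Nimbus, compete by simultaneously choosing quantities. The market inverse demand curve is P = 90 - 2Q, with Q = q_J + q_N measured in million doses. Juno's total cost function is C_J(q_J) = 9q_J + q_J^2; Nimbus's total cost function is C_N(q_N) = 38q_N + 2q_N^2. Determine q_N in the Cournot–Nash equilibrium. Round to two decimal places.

3.41

Juno's profit: π_J = (90 - 2Q)q_J - (9q_J + q_J²). Setting ∂π_J/∂q_J = 0: 81 - 6q_J - 2(q_N) = 0.
Nimbus's first-order condition: 52 - 8q_N - 2(q_J) = 0.
Rearranging gives the reaction functions q_J = (81 - 2q_N)/6 and q_N = (52 - 2q_J)/8.
Solving the pair: q_J = 136/11, q_N = 75/22.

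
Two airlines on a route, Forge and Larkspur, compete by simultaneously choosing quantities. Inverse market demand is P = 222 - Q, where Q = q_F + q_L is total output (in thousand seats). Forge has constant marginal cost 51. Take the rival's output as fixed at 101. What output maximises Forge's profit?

With the rival's output fixed at 101, Forge's profit is π_F = (222 - 101 - q_F)q_F - (51q_F) = (121 - q_F)q_F - (51q_F).
∂π_F/∂q_F = 70 - 2q_F = 0, so q_F = 35.

35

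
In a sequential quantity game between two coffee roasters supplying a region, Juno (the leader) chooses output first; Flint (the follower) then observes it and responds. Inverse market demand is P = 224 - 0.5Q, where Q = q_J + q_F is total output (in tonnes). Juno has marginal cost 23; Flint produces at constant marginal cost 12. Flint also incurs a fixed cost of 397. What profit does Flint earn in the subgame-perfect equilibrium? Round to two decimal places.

The follower Flint best-responds to any q_J: π_F = (224 - 0.5Q)q_F - 12q_F.
Follower FOC: 212 - (1/2)q_J - q_F = 0, so q_F(q_J) = (212 - (1/2)q_J).
The leader anticipates this reaction. Substituting into P = 224 - 0.5Q gives P = 118 - (1/4)q_J, so π_J = (118 - (1/4)q_J)q_J - 23q_J.
Leader FOC: 95 - (1/2)q_J = 0, so q_J = 190.
Then q_F = (212 - (1/2)·190) = 117.
Price P = 224 - (1/2)·307 = 141/2.
Flint's profit: (141/2 - 12)·117 - 397 = 6447.5000.

6447.50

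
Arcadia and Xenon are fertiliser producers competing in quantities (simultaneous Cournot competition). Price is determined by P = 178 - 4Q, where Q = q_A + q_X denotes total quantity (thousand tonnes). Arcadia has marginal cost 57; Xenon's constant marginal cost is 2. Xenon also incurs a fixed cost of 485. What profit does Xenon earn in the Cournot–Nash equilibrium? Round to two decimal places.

997.25

Arcadia's profit: π_A = (178 - 4Q)q_A - (57q_A). Setting ∂π_A/∂q_A = 0: 121 - 8q_A - 4(q_X) = 0.
Xenon's first-order condition: 176 - 8q_X - 4(q_A) = 0.
So q_A = (121 - 4q_X)/8 and q_X = (176 - 4q_A)/8.
Substituting one into the other gives q_A = 11/2 and q_X = 77/4.
Price P = 178 - 4·(99/4) = 79.
Xenon's profit: (79 - 2)·(77/4) - 485 = 997.2500.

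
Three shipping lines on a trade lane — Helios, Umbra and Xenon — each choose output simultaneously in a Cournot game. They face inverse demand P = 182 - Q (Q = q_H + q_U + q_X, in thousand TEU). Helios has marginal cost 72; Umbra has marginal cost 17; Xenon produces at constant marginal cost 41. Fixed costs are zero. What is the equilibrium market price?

78

Helios's profit: π_H = (182 - Q)q_H - (72q_H). Setting ∂π_H/∂q_H = 0: 110 - 2q_H - (q_U + q_X) = 0.
Umbra's profit: π_U = (182 - Q)q_U - (17q_U). Setting ∂π_U/∂q_U = 0: 165 - 2q_U - (q_H + q_X) = 0.
Xenon's profit: π_X = (182 - Q)q_X - (41q_X). Setting ∂π_X/∂q_X = 0: 141 - 2q_X - (q_H + q_U) = 0.
Adding the 3 first-order conditions: 416 − 4Q = 0, so Q = 104.
Back-substituting: q_H = (110 − 104) = 6, q_U = (165 − 104) = 61, q_X = (141 − 104) = 37.
Total output Q = 104, so price P = 182 - 104 = 78.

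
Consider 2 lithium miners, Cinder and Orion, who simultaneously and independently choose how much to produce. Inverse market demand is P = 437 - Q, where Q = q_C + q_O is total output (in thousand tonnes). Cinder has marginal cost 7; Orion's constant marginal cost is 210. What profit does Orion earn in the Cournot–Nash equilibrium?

64

Cinder's profit: π_C = (437 - Q)q_C - (7q_C). Setting ∂π_C/∂q_C = 0: 430 - 2q_C - (q_O) = 0.
Orion's first-order condition: 227 - 2q_O - (q_C) = 0.
So q_C = (430 - q_O)/2 and q_O = (227 - q_C)/2.
Substituting one into the other gives q_C = 211 and q_O = 8.
Price P = 437 - 219 = 218.
Orion's profit: (218 - 210)·8 = 64.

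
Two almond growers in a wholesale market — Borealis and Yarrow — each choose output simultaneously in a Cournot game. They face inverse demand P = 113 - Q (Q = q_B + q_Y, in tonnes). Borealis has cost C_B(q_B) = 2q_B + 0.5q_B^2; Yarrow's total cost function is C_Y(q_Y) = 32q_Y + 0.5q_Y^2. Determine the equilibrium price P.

65

Borealis's profit: π_B = (113 - Q)q_B - (2q_B + (1/2)q_B²). Setting ∂π_B/∂q_B = 0: 111 - 3q_B - (q_Y) = 0.
Yarrow's first-order condition: 81 - 3q_Y - (q_B) = 0.
Best responses: q_B = (111 - q_Y)/3, q_Y = (81 - q_B)/3.
Substituting one into the other gives q_B = 63/2 and q_Y = 33/2.
Total output Q = 48, so price P = 113 - 48 = 65.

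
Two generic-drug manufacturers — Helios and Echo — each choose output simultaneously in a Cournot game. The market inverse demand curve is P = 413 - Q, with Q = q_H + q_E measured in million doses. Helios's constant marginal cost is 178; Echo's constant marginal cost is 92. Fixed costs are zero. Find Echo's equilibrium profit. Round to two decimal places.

18405.44

Helios's profit: π_H = (413 - Q)q_H - (178q_H). Setting ∂π_H/∂q_H = 0: 235 - 2q_H - (q_E) = 0.
Echo's first-order condition: 321 - 2q_E - (q_H) = 0.
Best responses: q_H = (235 - q_E)/2, q_E = (321 - q_H)/2.
Solving the pair: q_H = 149/3, q_E = 407/3.
Price P = 413 - 556/3 = 683/3.
Echo's profit: (683/3 - 92)·(407/3) = 18405.4444.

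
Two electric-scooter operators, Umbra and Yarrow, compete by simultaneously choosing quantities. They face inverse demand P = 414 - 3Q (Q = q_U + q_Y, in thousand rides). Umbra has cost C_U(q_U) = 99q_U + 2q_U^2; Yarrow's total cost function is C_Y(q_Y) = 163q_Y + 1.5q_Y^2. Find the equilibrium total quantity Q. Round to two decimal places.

Umbra's profit: π_U = (414 - 3Q)q_U - (99q_U + 2q_U²). Setting ∂π_U/∂q_U = 0: 315 - 10q_U - 3(q_Y) = 0.
Yarrow's profit: π_Y = (414 - 3Q)q_Y - (163q_Y + (3/2)q_Y²). Setting ∂π_Y/∂q_Y = 0: 251 - 9q_Y - 3(q_U) = 0.
So q_U = (315 - 3q_Y)/10 and q_Y = (251 - 3q_U)/9.
Solving the pair: q_U = 694/27, q_Y = 1565/81.
Total output Q = 694/27 + 1565/81 = 45.0247.

45.02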